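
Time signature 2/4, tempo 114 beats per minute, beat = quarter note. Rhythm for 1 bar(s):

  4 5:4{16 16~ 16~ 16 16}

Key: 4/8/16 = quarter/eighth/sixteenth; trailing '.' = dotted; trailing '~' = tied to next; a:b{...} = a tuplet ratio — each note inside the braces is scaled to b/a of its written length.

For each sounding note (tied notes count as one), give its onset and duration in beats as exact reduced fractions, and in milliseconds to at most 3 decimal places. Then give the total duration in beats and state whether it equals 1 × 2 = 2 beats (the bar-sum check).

1) 0.0ms=0b +526.316ms=1b
2) 526.316ms=1b +105.263ms=1/5b
3) 631.579ms=6/5b +315.789ms=3/5b
4) 947.368ms=9/5b +105.263ms=1/5b
Σ=2b of 2 (114bpm 2/4) — PASS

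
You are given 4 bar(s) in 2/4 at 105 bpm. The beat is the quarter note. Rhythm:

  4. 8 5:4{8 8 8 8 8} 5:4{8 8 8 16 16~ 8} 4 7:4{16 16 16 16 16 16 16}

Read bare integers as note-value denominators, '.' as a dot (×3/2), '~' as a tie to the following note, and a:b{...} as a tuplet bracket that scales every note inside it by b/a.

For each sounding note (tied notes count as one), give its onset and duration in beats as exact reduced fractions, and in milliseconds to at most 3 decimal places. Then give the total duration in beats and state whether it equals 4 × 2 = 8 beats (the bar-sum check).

1) 0.0ms=0b +857.143ms=3/2b
2) 857.143ms=3/2b +285.714ms=1/2b
3) 1142.857ms=2b +228.571ms=2/5b
4) 1371.429ms=12/5b +228.571ms=2/5b
5) 1600.0ms=14/5b +228.571ms=2/5b
6) 1828.571ms=16/5b +228.571ms=2/5b
7) 2057.143ms=18/5b +228.571ms=2/5b
8) 2285.714ms=4b +228.571ms=2/5b
9) 2514.286ms=22/5b +228.571ms=2/5b
10) 2742.857ms=24/5b +228.571ms=2/5b
11) 2971.429ms=26/5b +114.286ms=1/5b
12) 3085.714ms=27/5b +342.857ms=3/5b
13) 3428.571ms=6b +571.429ms=1b
14) 4000.0ms=7b +81.633ms=1/7b
15) 4081.633ms=50/7b +81.633ms=1/7b
16) 4163.265ms=51/7b +81.633ms=1/7b
17) 4244.898ms=52/7b +81.633ms=1/7b
18) 4326.531ms=53/7b +81.633ms=1/7b
19) 4408.163ms=54/7b +81.633ms=1/7b
20) 4489.796ms=55/7b +81.633ms=1/7b
Σ=8b of 8 (105bpm 2/4) — PASS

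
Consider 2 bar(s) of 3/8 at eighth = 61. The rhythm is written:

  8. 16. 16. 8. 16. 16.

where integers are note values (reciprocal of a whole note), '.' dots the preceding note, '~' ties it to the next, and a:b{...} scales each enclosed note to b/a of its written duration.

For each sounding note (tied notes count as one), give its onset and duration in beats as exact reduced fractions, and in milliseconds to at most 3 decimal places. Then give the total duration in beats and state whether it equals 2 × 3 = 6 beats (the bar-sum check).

1) 0.0ms=0b +1475.41ms=3/2b
2) 1475.41ms=3/2b +737.705ms=3/4b
3) 2213.115ms=9/4b +737.705ms=3/4b
4) 2950.82ms=3b +1475.41ms=3/2b
5) 4426.23ms=9/2b +737.705ms=3/4b
6) 5163.934ms=21/4b +737.705ms=3/4b
Σ=6b of 6 (61bpm 3/8) — PASS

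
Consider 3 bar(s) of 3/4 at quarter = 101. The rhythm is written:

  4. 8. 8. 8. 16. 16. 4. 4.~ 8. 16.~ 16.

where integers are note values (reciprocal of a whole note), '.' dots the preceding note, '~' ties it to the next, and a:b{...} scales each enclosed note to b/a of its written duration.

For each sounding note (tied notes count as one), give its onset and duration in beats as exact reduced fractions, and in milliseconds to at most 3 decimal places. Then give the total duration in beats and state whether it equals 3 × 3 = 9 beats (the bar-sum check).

1) 0.0ms=0b +891.089ms=3/2b
2) 891.089ms=3/2b +445.545ms=3/4b
3) 1336.634ms=9/4b +445.545ms=3/4b
4) 1782.178ms=3b +445.545ms=3/4b
5) 2227.723ms=15/4b +222.772ms=3/8b
6) 2450.495ms=33/8b +222.772ms=3/8b
7) 2673.267ms=9/2b +891.089ms=3/2b
8) 3564.356ms=6b +1336.634ms=9/4b
9) 4900.99ms=33/4b +445.545ms=3/4b
Σ=9b of 9 (101bpm 3/4) — PASS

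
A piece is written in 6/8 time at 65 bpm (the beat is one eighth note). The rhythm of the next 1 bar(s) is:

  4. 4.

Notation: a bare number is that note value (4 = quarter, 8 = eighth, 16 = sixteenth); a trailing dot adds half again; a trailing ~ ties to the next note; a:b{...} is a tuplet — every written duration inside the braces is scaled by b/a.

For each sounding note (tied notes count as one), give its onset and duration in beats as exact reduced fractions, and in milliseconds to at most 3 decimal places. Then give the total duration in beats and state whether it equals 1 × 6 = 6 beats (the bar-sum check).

1) 0.0ms=0b +2769.231ms=3b
2) 2769.231ms=3b +2769.231ms=3b
Σ=6b of 6 (65bpm 6/8) — PASS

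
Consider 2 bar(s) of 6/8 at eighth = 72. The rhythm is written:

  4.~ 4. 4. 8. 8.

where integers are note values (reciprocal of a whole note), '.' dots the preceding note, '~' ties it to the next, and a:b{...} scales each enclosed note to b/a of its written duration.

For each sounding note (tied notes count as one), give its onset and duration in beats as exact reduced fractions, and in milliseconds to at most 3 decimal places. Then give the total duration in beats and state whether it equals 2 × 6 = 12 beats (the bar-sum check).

1) 0.0ms=0b +5000.0ms=6b
2) 5000.0ms=6b +2500.0ms=3b
3) 7500.0ms=9b +1250.0ms=3/2b
4) 8750.0ms=21/2b +1250.0ms=3/2b
Σ=12b of 12 (72bpm 6/8) — PASS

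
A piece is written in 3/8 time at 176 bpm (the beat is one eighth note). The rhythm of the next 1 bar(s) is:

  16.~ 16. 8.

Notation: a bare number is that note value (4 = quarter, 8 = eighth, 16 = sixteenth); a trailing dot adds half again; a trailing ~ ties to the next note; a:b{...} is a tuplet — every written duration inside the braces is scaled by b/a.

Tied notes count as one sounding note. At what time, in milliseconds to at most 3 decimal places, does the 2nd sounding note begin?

note 2 onset = 3/2b = 511.364ms

1. 0.0ms @ 0 + 511.364ms (3/2)
2. 511.364ms @ 3/2 + 511.364ms (3/2)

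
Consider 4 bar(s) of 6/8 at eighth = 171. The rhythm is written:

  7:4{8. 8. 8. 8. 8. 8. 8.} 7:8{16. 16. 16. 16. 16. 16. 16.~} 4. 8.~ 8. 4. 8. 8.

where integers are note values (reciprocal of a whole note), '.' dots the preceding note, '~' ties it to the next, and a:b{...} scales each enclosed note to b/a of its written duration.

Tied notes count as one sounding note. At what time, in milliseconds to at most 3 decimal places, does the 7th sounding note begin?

note 7 onset = 36/7b = 1804.511ms

1. 0.0ms @ 0 + 300.752ms (6/7)
2. 300.752ms @ 6/7 + 300.752ms (6/7)
3. 601.504ms @ 12/7 + 300.752ms (6/7)
4. 902.256ms @ 18/7 + 300.752ms (6/7)
5. 1203.008ms @ 24/7 + 300.752ms (6/7)
6. 1503.759ms @ 30/7 + 300.752ms (6/7)
7. 1804.511ms @ 36/7 + 300.752ms (6/7)
8. 2105.263ms @ 6 + 300.752ms (6/7)
9. 2406.015ms @ 48/7 + 300.752ms (6/7)
10. 2706.767ms @ 54/7 + 300.752ms (6/7)
11. 3007.519ms @ 60/7 + 300.752ms (6/7)
12. 3308.271ms @ 66/7 + 300.752ms (6/7)
13. 3609.023ms @ 72/7 + 300.752ms (6/7)
14. 3909.774ms @ 78/7 + 1353.383ms (27/7)
15. 5263.158ms @ 15 + 1052.632ms (3)
16. 6315.789ms @ 18 + 1052.632ms (3)
17. 7368.421ms @ 21 + 526.316ms (3/2)
18. 7894.737ms @ 45/2 + 526.316ms (3/2)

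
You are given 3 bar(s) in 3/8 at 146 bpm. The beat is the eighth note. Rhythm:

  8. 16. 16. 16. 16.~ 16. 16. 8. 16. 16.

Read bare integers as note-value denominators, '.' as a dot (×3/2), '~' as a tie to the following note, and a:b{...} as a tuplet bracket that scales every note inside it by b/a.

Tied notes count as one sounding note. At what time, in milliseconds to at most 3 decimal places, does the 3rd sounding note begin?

note 3 onset = 9/4b = 924.658ms

1. 0.0ms @ 0 + 616.438ms (3/2)
2. 616.438ms @ 3/2 + 308.219ms (3/4)
3. 924.658ms @ 9/4 + 308.219ms (3/4)
4. 1232.877ms @ 3 + 308.219ms (3/4)
5. 1541.096ms @ 15/4 + 616.438ms (3/2)
6. 2157.534ms @ 21/4 + 308.219ms (3/4)
7. 2465.753ms @ 6 + 616.438ms (3/2)
8. 3082.192ms @ 15/2 + 308.219ms (3/4)
9. 3390.411ms @ 33/4 + 308.219ms (3/4)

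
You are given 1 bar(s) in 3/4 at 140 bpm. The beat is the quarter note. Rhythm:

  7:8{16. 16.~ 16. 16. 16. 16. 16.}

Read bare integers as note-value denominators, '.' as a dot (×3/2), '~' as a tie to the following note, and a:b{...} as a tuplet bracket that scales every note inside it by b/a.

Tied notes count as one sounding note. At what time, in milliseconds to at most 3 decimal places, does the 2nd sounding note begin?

note 2 onset = 3/7b = 183.673ms

1. 0.0ms @ 0 + 183.673ms (3/7)
2. 183.673ms @ 3/7 + 367.347ms (6/7)
3. 551.02ms @ 9/7 + 183.673ms (3/7)
4. 734.694ms @ 12/7 + 183.673ms (3/7)
5. 918.367ms @ 15/7 + 183.673ms (3/7)
6. 1102.041ms @ 18/7 + 183.673ms (3/7)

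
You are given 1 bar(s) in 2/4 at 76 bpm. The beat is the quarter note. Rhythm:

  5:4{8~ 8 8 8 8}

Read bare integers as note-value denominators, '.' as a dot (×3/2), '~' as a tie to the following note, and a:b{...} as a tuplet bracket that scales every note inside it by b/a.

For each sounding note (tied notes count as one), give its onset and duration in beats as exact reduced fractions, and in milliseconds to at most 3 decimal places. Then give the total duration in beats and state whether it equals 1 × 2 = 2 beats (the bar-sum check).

1) 0.0ms=0b +631.579ms=4/5b
2) 631.579ms=4/5b +315.789ms=2/5b
3) 947.368ms=6/5b +315.789ms=2/5b
4) 1263.158ms=8/5b +315.789ms=2/5b
Σ=2b of 2 (76bpm 2/4) — PASS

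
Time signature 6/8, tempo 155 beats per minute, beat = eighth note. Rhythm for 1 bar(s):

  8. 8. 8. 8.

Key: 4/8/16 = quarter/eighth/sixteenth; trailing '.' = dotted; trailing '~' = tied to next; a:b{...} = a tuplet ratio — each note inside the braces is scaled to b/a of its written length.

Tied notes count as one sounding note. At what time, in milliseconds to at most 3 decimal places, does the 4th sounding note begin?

note 4 onset = 9/2b = 1741.935ms

1. 0.0ms @ 0 + 580.645ms (3/2)
2. 580.645ms @ 3/2 + 580.645ms (3/2)
3. 1161.29ms @ 3 + 580.645ms (3/2)
4. 1741.935ms @ 9/2 + 580.645ms (3/2)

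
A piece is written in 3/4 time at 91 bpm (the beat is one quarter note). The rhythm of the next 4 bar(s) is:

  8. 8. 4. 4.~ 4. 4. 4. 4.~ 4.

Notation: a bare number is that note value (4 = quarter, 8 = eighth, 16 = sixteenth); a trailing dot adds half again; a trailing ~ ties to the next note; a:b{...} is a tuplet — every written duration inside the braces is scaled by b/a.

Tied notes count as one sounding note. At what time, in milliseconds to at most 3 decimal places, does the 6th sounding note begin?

1. 0.0ms @ 0 + 494.505ms (3/4)
2. 494.505ms @ 3/4 + 494.505ms (3/4)
3. 989.011ms @ 3/2 + 989.011ms (3/2)
4. 1978.022ms @ 3 + 1978.022ms (3)
5. 3956.044ms @ 6 + 989.011ms (3/2)
6. 4945.055ms @ 15/2 + 989.011ms (3/2)
7. 5934.066ms @ 9 + 1978.022ms (3)

note 6 onset = 15/2b = 4945.055ms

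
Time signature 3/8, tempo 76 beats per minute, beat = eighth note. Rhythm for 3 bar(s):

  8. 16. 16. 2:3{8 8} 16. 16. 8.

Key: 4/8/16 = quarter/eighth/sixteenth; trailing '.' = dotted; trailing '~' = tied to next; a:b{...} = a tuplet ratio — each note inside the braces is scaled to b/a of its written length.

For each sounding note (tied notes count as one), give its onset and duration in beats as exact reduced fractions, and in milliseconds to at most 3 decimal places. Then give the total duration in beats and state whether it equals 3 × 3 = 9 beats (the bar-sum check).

1) 0.0ms=0b +1184.211ms=3/2b
2) 1184.211ms=3/2b +592.105ms=3/4b
3) 1776.316ms=9/4b +592.105ms=3/4b
4) 2368.421ms=3b +1184.211ms=3/2b
5) 3552.632ms=9/2b +1184.211ms=3/2b
6) 4736.842ms=6b +592.105ms=3/4b
7) 5328.947ms=27/4b +592.105ms=3/4b
8) 5921.053ms=15/2b +1184.211ms=3/2b
Σ=9b of 9 (76bpm 3/8) — PASS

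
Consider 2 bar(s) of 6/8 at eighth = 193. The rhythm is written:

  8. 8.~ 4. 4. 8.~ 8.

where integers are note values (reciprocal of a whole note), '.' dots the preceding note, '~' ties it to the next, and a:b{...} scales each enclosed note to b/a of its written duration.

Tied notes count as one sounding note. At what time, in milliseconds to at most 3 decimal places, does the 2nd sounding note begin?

1. 0.0ms @ 0 + 466.321ms (3/2)
2. 466.321ms @ 3/2 + 1398.964ms (9/2)
3. 1865.285ms @ 6 + 932.642ms (3)
4. 2797.927ms @ 9 + 932.642ms (3)

note 2 onset = 3/2b = 466.321ms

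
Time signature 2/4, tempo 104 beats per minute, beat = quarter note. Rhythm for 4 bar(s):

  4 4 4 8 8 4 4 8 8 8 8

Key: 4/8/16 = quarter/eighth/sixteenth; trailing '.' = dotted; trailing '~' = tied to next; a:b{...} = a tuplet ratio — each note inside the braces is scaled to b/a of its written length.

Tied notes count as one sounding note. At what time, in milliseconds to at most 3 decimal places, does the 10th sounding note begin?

note 10 onset = 7b = 4038.462ms

1. 0.0ms @ 0 + 576.923ms (1)
2. 576.923ms @ 1 + 576.923ms (1)
3. 1153.846ms @ 2 + 576.923ms (1)
4. 1730.769ms @ 3 + 288.462ms (1/2)
5. 2019.231ms @ 7/2 + 288.462ms (1/2)
6. 2307.692ms @ 4 + 576.923ms (1)
7. 2884.615ms @ 5 + 576.923ms (1)
8. 3461.538ms @ 6 + 288.462ms (1/2)
9. 3750.0ms @ 13/2 + 288.462ms (1/2)
10. 4038.462ms @ 7 + 288.462ms (1/2)
11. 4326.923ms @ 15/2 + 288.462ms (1/2)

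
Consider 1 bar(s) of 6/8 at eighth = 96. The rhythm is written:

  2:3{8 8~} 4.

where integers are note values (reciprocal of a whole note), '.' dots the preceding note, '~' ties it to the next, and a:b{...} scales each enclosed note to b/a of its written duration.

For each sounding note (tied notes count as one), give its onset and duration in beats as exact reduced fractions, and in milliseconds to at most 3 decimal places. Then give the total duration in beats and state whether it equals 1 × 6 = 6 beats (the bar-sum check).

1) 0.0ms=0b +937.5ms=3/2b
2) 937.5ms=3/2b +2812.5ms=9/2b
Σ=6b of 6 (96bpm 6/8) — PASS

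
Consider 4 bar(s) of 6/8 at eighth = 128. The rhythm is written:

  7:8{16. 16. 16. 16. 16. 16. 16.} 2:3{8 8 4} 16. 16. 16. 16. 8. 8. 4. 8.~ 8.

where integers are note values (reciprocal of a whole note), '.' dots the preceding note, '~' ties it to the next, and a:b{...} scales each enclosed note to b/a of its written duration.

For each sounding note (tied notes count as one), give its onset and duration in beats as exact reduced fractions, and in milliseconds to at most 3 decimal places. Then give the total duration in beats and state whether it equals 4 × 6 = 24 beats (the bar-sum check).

1) 0.0ms=0b +401.786ms=6/7b
2) 401.786ms=6/7b +401.786ms=6/7b
3) 803.571ms=12/7b +401.786ms=6/7b
4) 1205.357ms=18/7b +401.786ms=6/7b
5) 1607.143ms=24/7b +401.786ms=6/7b
6) 2008.929ms=30/7b +401.786ms=6/7b
7) 2410.714ms=36/7b +401.786ms=6/7b
8) 2812.5ms=6b +703.125ms=3/2b
9) 3515.625ms=15/2b +703.125ms=3/2b
10) 4218.75ms=9b +1406.25ms=3b
11) 5625.0ms=12b +351.562ms=3/4b
12) 5976.562ms=51/4b +351.562ms=3/4b
13) 6328.125ms=27/2b +351.562ms=3/4b
14) 6679.688ms=57/4b +351.562ms=3/4b
15) 7031.25ms=15b +703.125ms=3/2b
16) 7734.375ms=33/2b +703.125ms=3/2b
17) 8437.5ms=18b +1406.25ms=3b
18) 9843.75ms=21b +1406.25ms=3b
Σ=24b of 24 (128bpm 6/8) — PASS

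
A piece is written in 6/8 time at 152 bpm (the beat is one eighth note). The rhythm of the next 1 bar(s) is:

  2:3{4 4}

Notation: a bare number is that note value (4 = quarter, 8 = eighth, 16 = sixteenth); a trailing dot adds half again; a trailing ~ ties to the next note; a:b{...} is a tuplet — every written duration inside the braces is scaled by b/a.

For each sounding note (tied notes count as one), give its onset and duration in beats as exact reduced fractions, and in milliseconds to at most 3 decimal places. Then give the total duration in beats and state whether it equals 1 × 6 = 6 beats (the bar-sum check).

1) 0.0ms=0b +1184.211ms=3b
2) 1184.211ms=3b +1184.211ms=3b
Σ=6b of 6 (152bpm 6/8) — PASS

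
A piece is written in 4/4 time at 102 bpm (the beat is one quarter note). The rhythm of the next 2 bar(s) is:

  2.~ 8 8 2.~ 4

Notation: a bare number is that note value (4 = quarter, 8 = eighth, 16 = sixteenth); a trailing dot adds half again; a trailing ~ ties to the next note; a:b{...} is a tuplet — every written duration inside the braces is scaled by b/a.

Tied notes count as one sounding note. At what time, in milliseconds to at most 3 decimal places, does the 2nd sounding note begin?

1. 0.0ms @ 0 + 2058.824ms (7/2)
2. 2058.824ms @ 7/2 + 294.118ms (1/2)
3. 2352.941ms @ 4 + 2352.941ms (4)

note 2 onset = 7/2b = 2058.824ms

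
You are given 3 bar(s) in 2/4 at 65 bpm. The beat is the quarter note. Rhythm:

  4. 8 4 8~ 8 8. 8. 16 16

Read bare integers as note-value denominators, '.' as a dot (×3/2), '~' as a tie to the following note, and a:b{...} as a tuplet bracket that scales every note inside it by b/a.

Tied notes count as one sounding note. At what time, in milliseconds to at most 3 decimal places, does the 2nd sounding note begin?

note 2 onset = 3/2b = 1384.615ms

1. 0.0ms @ 0 + 1384.615ms (3/2)
2. 1384.615ms @ 3/2 + 461.538ms (1/2)
3. 1846.154ms @ 2 + 923.077ms (1)
4. 2769.231ms @ 3 + 923.077ms (1)
5. 3692.308ms @ 4 + 692.308ms (3/4)
6. 4384.615ms @ 19/4 + 692.308ms (3/4)
7. 5076.923ms @ 11/2 + 230.769ms (1/4)
8. 5307.692ms @ 23/4 + 230.769ms (1/4)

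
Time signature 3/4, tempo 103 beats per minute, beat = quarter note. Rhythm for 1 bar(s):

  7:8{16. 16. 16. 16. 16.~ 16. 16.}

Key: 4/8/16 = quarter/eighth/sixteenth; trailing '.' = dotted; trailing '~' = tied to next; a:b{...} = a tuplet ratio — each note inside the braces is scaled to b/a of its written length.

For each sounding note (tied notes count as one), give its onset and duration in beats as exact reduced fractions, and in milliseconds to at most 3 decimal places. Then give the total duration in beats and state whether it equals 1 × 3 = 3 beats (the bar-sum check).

1) 0.0ms=0b +249.653ms=3/7b
2) 249.653ms=3/7b +249.653ms=3/7b
3) 499.307ms=6/7b +249.653ms=3/7b
4) 748.96ms=9/7b +249.653ms=3/7b
5) 998.613ms=12/7b +499.307ms=6/7b
6) 1497.92ms=18/7b +249.653ms=3/7b
Σ=3b of 3 (103bpm 3/4) — PASS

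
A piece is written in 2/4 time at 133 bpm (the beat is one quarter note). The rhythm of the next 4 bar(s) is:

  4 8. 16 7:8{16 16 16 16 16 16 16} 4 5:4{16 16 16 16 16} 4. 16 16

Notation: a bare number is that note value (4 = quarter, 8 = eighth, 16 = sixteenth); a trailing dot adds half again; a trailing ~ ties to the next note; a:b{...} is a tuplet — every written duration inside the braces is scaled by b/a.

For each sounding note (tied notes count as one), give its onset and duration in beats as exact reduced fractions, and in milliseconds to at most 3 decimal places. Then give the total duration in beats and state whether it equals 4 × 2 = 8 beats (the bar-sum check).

1) 0.0ms=0b +451.128ms=1b
2) 451.128ms=1b +338.346ms=3/4b
3) 789.474ms=7/4b +112.782ms=1/4b
4) 902.256ms=2b +128.894ms=2/7b
5) 1031.149ms=16/7b +128.894ms=2/7b
6) 1160.043ms=18/7b +128.894ms=2/7b
7) 1288.937ms=20/7b +128.894ms=2/7b
8) 1417.83ms=22/7b +128.894ms=2/7b
9) 1546.724ms=24/7b +128.894ms=2/7b
10) 1675.618ms=26/7b +128.894ms=2/7b
11) 1804.511ms=4b +451.128ms=1b
12) 2255.639ms=5b +90.226ms=1/5b
13) 2345.865ms=26/5b +90.226ms=1/5b
14) 2436.09ms=27/5b +90.226ms=1/5b
15) 2526.316ms=28/5b +90.226ms=1/5b
16) 2616.541ms=29/5b +90.226ms=1/5b
17) 2706.767ms=6b +676.692ms=3/2b
18) 3383.459ms=15/2b +112.782ms=1/4b
19) 3496.241ms=31/4b +112.782ms=1/4b
Σ=8b of 8 (133bpm 2/4) — PASS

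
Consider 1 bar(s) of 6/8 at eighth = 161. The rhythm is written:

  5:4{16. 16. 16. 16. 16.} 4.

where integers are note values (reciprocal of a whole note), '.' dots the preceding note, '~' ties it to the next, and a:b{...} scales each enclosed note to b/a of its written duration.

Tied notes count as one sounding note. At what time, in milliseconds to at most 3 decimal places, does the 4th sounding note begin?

1. 0.0ms @ 0 + 223.602ms (3/5)
2. 223.602ms @ 3/5 + 223.602ms (3/5)
3. 447.205ms @ 6/5 + 223.602ms (3/5)
4. 670.807ms @ 9/5 + 223.602ms (3/5)
5. 894.41ms @ 12/5 + 223.602ms (3/5)
6. 1118.012ms @ 3 + 1118.012ms (3)

note 4 onset = 9/5b = 670.807ms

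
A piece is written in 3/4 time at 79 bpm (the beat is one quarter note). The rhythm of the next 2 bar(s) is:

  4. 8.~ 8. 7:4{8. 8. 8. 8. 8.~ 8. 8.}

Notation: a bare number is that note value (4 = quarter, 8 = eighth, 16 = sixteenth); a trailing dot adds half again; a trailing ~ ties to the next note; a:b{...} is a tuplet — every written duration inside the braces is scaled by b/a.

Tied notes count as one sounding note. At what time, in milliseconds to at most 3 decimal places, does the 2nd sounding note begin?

note 2 onset = 3/2b = 1139.241ms

1. 0.0ms @ 0 + 1139.241ms (3/2)
2. 1139.241ms @ 3/2 + 1139.241ms (3/2)
3. 2278.481ms @ 3 + 325.497ms (3/7)
4. 2603.978ms @ 24/7 + 325.497ms (3/7)
5. 2929.476ms @ 27/7 + 325.497ms (3/7)
6. 3254.973ms @ 30/7 + 325.497ms (3/7)
7. 3580.47ms @ 33/7 + 650.995ms (6/7)
8. 4231.465ms @ 39/7 + 325.497ms (3/7)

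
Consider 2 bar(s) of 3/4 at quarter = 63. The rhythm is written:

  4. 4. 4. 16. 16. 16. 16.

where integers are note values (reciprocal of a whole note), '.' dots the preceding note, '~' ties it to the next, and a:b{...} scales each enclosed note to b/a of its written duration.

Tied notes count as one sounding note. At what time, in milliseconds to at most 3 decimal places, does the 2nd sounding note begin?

note 2 onset = 3/2b = 1428.571ms

1. 0.0ms @ 0 + 1428.571ms (3/2)
2. 1428.571ms @ 3/2 + 1428.571ms (3/2)
3. 2857.143ms @ 3 + 1428.571ms (3/2)
4. 4285.714ms @ 9/2 + 357.143ms (3/8)
5. 4642.857ms @ 39/8 + 357.143ms (3/8)
6. 5000.0ms @ 21/4 + 357.143ms (3/8)
7. 5357.143ms @ 45/8 + 357.143ms (3/8)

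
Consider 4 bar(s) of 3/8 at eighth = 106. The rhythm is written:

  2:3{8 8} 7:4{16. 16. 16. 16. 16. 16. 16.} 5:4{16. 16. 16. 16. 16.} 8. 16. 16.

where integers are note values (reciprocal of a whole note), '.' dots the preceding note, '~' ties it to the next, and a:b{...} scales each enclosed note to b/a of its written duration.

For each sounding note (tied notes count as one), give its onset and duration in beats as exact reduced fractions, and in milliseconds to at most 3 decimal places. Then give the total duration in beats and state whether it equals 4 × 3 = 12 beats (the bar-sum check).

1) 0.0ms=0b +849.057ms=3/2b
2) 849.057ms=3/2b +849.057ms=3/2b
3) 1698.113ms=3b +242.588ms=3/7b
4) 1940.701ms=24/7b +242.588ms=3/7b
5) 2183.288ms=27/7b +242.588ms=3/7b
6) 2425.876ms=30/7b +242.588ms=3/7b
7) 2668.464ms=33/7b +242.588ms=3/7b
8) 2911.051ms=36/7b +242.588ms=3/7b
9) 3153.639ms=39/7b +242.588ms=3/7b
10) 3396.226ms=6b +339.623ms=3/5b
11) 3735.849ms=33/5b +339.623ms=3/5b
12) 4075.472ms=36/5b +339.623ms=3/5b
13) 4415.094ms=39/5b +339.623ms=3/5b
14) 4754.717ms=42/5b +339.623ms=3/5b
15) 5094.34ms=9b +849.057ms=3/2b
16) 5943.396ms=21/2b +424.528ms=3/4b
17) 6367.925ms=45/4b +424.528ms=3/4b
Σ=12b of 12 (106bpm 3/8) — PASS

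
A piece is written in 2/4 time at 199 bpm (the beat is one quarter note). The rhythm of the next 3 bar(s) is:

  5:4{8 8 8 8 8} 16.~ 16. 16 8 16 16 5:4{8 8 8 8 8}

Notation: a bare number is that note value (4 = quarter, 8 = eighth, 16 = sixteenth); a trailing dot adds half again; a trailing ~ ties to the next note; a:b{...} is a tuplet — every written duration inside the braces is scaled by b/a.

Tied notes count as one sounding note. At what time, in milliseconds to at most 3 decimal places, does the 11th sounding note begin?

note 11 onset = 4b = 1206.03ms

1. 0.0ms @ 0 + 120.603ms (2/5)
2. 120.603ms @ 2/5 + 120.603ms (2/5)
3. 241.206ms @ 4/5 + 120.603ms (2/5)
4. 361.809ms @ 6/5 + 120.603ms (2/5)
5. 482.412ms @ 8/5 + 120.603ms (2/5)
6. 603.015ms @ 2 + 226.131ms (3/4)
7. 829.146ms @ 11/4 + 75.377ms (1/4)
8. 904.523ms @ 3 + 150.754ms (1/2)
9. 1055.276ms @ 7/2 + 75.377ms (1/4)
10. 1130.653ms @ 15/4 + 75.377ms (1/4)
11. 1206.03ms @ 4 + 120.603ms (2/5)
12. 1326.633ms @ 22/5 + 120.603ms (2/5)
13. 1447.236ms @ 24/5 + 120.603ms (2/5)
14. 1567.839ms @ 26/5 + 120.603ms (2/5)
15. 1688.442ms @ 28/5 + 120.603ms (2/5)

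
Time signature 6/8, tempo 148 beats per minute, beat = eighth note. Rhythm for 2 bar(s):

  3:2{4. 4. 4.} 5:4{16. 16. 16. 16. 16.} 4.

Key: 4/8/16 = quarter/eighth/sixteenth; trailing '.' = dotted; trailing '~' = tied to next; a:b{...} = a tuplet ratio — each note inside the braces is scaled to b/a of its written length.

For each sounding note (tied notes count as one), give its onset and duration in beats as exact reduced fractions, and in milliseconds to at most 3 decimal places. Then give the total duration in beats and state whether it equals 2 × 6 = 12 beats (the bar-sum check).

1) 0.0ms=0b +810.811ms=2b
2) 810.811ms=2b +810.811ms=2b
3) 1621.622ms=4b +810.811ms=2b
4) 2432.432ms=6b +243.243ms=3/5b
5) 2675.676ms=33/5b +243.243ms=3/5b
6) 2918.919ms=36/5b +243.243ms=3/5b
7) 3162.162ms=39/5b +243.243ms=3/5b
8) 3405.405ms=42/5b +243.243ms=3/5b
9) 3648.649ms=9b +1216.216ms=3b
Σ=12b of 12 (148bpm 6/8) — PASS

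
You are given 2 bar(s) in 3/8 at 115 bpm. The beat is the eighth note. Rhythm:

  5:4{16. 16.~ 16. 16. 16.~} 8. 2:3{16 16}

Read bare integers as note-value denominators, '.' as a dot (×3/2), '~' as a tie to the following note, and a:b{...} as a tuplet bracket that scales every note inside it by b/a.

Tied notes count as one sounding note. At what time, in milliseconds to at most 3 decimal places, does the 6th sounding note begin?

note 6 onset = 21/4b = 2739.13ms

1. 0.0ms @ 0 + 313.043ms (3/5)
2. 313.043ms @ 3/5 + 626.087ms (6/5)
3. 939.13ms @ 9/5 + 313.043ms (3/5)
4. 1252.174ms @ 12/5 + 1095.652ms (21/10)
5. 2347.826ms @ 9/2 + 391.304ms (3/4)
6. 2739.13ms @ 21/4 + 391.304ms (3/4)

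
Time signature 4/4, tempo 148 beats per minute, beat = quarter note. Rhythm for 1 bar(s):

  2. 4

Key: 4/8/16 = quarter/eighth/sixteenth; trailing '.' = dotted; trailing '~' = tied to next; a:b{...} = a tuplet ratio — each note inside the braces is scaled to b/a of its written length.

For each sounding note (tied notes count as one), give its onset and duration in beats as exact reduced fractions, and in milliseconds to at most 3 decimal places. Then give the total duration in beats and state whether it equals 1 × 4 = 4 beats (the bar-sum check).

1) 0.0ms=0b +1216.216ms=3b
2) 1216.216ms=3b +405.405ms=1b
Σ=4b of 4 (148bpm 4/4) — PASS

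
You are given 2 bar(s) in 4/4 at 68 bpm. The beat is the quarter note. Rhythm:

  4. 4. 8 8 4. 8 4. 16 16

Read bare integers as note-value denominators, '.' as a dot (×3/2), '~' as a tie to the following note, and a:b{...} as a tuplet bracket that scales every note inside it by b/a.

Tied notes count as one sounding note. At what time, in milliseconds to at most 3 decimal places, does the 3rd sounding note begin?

note 3 onset = 3b = 2647.059ms

1. 0.0ms @ 0 + 1323.529ms (3/2)
2. 1323.529ms @ 3/2 + 1323.529ms (3/2)
3. 2647.059ms @ 3 + 441.176ms (1/2)
4. 3088.235ms @ 7/2 + 441.176ms (1/2)
5. 3529.412ms @ 4 + 1323.529ms (3/2)
6. 4852.941ms @ 11/2 + 441.176ms (1/2)
7. 5294.118ms @ 6 + 1323.529ms (3/2)
8. 6617.647ms @ 15/2 + 220.588ms (1/4)
9. 6838.235ms @ 31/4 + 220.588ms (1/4)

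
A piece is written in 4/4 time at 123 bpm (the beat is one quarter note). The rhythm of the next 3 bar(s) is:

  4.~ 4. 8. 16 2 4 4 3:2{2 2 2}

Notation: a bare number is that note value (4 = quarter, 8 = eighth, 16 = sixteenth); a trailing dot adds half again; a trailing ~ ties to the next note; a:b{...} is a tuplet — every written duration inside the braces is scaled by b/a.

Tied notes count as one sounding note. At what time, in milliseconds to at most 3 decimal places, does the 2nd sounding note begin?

1. 0.0ms @ 0 + 1463.415ms (3)
2. 1463.415ms @ 3 + 365.854ms (3/4)
3. 1829.268ms @ 15/4 + 121.951ms (1/4)
4. 1951.22ms @ 4 + 975.61ms (2)
5. 2926.829ms @ 6 + 487.805ms (1)
6. 3414.634ms @ 7 + 487.805ms (1)
7. 3902.439ms @ 8 + 650.407ms (4/3)
8. 4552.846ms @ 28/3 + 650.407ms (4/3)
9. 5203.252ms @ 32/3 + 650.407ms (4/3)

note 2 onset = 3b = 1463.415ms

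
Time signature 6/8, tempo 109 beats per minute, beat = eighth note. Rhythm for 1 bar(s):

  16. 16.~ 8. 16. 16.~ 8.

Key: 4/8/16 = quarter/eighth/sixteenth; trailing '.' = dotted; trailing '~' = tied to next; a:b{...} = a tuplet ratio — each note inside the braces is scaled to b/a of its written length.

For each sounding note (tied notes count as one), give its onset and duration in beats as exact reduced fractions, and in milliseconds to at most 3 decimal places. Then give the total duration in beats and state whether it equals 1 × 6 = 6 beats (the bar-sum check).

1) 0.0ms=0b +412.844ms=3/4b
2) 412.844ms=3/4b +1238.532ms=9/4b
3) 1651.376ms=3b +412.844ms=3/4b
4) 2064.22ms=15/4b +1238.532ms=9/4b
Σ=6b of 6 (109bpm 6/8) — PASS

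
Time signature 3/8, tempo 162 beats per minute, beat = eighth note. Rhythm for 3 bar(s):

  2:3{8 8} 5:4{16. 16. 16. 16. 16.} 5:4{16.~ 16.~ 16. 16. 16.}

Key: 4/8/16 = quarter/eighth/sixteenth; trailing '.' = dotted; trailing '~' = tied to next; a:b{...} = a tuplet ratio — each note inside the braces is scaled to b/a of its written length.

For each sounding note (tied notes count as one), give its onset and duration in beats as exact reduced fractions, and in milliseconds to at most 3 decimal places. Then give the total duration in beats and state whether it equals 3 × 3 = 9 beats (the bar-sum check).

1) 0.0ms=0b +555.556ms=3/2b
2) 555.556ms=3/2b +555.556ms=3/2b
3) 1111.111ms=3b +222.222ms=3/5b
4) 1333.333ms=18/5b +222.222ms=3/5b
5) 1555.556ms=21/5b +222.222ms=3/5b
6) 1777.778ms=24/5b +222.222ms=3/5b
7) 2000.0ms=27/5b +222.222ms=3/5b
8) 2222.222ms=6b +666.667ms=9/5b
9) 2888.889ms=39/5b +222.222ms=3/5b
10) 3111.111ms=42/5b +222.222ms=3/5b
Σ=9b of 9 (162bpm 3/8) — PASS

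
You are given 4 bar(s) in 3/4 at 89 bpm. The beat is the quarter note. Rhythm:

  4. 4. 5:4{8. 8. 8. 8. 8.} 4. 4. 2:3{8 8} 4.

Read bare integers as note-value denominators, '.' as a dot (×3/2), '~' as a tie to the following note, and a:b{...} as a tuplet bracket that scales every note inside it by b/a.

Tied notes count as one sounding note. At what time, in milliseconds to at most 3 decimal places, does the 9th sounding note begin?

note 9 onset = 15/2b = 5056.18ms

1. 0.0ms @ 0 + 1011.236ms (3/2)
2. 1011.236ms @ 3/2 + 1011.236ms (3/2)
3. 2022.472ms @ 3 + 404.494ms (3/5)
4. 2426.966ms @ 18/5 + 404.494ms (3/5)
5. 2831.461ms @ 21/5 + 404.494ms (3/5)
6. 3235.955ms @ 24/5 + 404.494ms (3/5)
7. 3640.449ms @ 27/5 + 404.494ms (3/5)
8. 4044.944ms @ 6 + 1011.236ms (3/2)
9. 5056.18ms @ 15/2 + 1011.236ms (3/2)
10. 6067.416ms @ 9 + 505.618ms (3/4)
11. 6573.034ms @ 39/4 + 505.618ms (3/4)
12. 7078.652ms @ 21/2 + 1011.236ms (3/2)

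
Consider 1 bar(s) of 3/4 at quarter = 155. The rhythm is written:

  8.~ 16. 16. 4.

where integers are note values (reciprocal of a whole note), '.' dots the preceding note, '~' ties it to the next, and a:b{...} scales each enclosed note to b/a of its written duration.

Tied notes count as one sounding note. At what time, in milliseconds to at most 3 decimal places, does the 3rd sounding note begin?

note 3 onset = 3/2b = 580.645ms

1. 0.0ms @ 0 + 435.484ms (9/8)
2. 435.484ms @ 9/8 + 145.161ms (3/8)
3. 580.645ms @ 3/2 + 580.645ms (3/2)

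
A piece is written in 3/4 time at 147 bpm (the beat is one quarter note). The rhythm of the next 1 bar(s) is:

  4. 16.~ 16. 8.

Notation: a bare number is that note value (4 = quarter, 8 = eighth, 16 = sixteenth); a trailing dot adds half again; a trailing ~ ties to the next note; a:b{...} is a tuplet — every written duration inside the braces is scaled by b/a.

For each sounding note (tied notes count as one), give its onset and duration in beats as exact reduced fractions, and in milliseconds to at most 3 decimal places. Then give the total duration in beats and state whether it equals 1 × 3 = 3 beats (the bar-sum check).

1) 0.0ms=0b +612.245ms=3/2b
2) 612.245ms=3/2b +306.122ms=3/4b
3) 918.367ms=9/4b +306.122ms=3/4b
Σ=3b of 3 (147bpm 3/4) — PASS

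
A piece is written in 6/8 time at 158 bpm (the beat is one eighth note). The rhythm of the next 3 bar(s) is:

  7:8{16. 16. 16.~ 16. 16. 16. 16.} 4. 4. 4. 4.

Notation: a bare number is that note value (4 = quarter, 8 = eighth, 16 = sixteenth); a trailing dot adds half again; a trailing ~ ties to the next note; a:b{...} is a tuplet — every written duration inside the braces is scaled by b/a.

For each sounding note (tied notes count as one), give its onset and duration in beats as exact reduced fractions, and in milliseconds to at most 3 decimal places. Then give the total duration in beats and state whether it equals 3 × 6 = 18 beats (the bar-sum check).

1) 0.0ms=0b +325.497ms=6/7b
2) 325.497ms=6/7b +325.497ms=6/7b
3) 650.995ms=12/7b +650.995ms=12/7b
4) 1301.989ms=24/7b +325.497ms=6/7b
5) 1627.486ms=30/7b +325.497ms=6/7b
6) 1952.984ms=36/7b +325.497ms=6/7b
7) 2278.481ms=6b +1139.241ms=3b
8) 3417.722ms=9b +1139.241ms=3b
9) 4556.962ms=12b +1139.241ms=3b
10) 5696.203ms=15b +1139.241ms=3b
Σ=18b of 18 (158bpm 6/8) — PASS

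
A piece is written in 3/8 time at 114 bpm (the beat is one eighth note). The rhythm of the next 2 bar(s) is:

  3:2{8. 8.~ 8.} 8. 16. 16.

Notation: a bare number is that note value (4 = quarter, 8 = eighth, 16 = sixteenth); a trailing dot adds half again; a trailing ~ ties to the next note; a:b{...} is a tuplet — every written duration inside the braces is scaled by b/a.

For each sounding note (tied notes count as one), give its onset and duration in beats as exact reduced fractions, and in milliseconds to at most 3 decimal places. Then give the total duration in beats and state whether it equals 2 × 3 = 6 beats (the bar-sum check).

1) 0.0ms=0b +526.316ms=1b
2) 526.316ms=1b +1052.632ms=2b
3) 1578.947ms=3b +789.474ms=3/2b
4) 2368.421ms=9/2b +394.737ms=3/4b
5) 2763.158ms=21/4b +394.737ms=3/4b
Σ=6b of 6 (114bpm 3/8) — PASS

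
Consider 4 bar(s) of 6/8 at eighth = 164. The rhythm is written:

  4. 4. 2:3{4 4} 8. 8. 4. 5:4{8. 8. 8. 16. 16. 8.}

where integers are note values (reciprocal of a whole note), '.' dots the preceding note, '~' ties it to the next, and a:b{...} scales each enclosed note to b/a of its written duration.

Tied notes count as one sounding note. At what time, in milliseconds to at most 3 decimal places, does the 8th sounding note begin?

note 8 onset = 18b = 6585.366ms

1. 0.0ms @ 0 + 1097.561ms (3)
2. 1097.561ms @ 3 + 1097.561ms (3)
3. 2195.122ms @ 6 + 1097.561ms (3)
4. 3292.683ms @ 9 + 1097.561ms (3)
5. 4390.244ms @ 12 + 548.78ms (3/2)
6. 4939.024ms @ 27/2 + 548.78ms (3/2)
7. 5487.805ms @ 15 + 1097.561ms (3)
8. 6585.366ms @ 18 + 439.024ms (6/5)
9. 7024.39ms @ 96/5 + 439.024ms (6/5)
10. 7463.415ms @ 102/5 + 439.024ms (6/5)
11. 7902.439ms @ 108/5 + 219.512ms (3/5)
12. 8121.951ms @ 111/5 + 219.512ms (3/5)
13. 8341.463ms @ 114/5 + 439.024ms (6/5)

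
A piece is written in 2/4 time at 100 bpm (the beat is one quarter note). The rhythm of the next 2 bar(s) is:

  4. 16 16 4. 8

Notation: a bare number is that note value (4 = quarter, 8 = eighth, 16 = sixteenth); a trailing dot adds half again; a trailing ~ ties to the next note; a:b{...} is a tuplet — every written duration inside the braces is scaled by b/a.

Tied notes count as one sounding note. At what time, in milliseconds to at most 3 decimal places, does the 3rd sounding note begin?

1. 0.0ms @ 0 + 900.0ms (3/2)
2. 900.0ms @ 3/2 + 150.0ms (1/4)
3. 1050.0ms @ 7/4 + 150.0ms (1/4)
4. 1200.0ms @ 2 + 900.0ms (3/2)
5. 2100.0ms @ 7/2 + 300.0ms (1/2)

note 3 onset = 7/4b = 1050.0ms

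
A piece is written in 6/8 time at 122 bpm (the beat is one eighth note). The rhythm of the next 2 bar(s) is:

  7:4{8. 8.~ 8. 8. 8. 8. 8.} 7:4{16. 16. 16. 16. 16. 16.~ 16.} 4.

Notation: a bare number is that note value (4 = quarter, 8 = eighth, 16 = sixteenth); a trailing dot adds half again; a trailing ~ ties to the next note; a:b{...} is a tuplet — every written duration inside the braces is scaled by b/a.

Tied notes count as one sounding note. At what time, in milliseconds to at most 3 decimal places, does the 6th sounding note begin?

1. 0.0ms @ 0 + 421.546ms (6/7)
2. 421.546ms @ 6/7 + 843.091ms (12/7)
3. 1264.637ms @ 18/7 + 421.546ms (6/7)
4. 1686.183ms @ 24/7 + 421.546ms (6/7)
5. 2107.728ms @ 30/7 + 421.546ms (6/7)
6. 2529.274ms @ 36/7 + 421.546ms (6/7)
7. 2950.82ms @ 6 + 210.773ms (3/7)
8. 3161.593ms @ 45/7 + 210.773ms (3/7)
9. 3372.365ms @ 48/7 + 210.773ms (3/7)
10. 3583.138ms @ 51/7 + 210.773ms (3/7)
11. 3793.911ms @ 54/7 + 210.773ms (3/7)
12. 4004.684ms @ 57/7 + 421.546ms (6/7)
13. 4426.23ms @ 9 + 1475.41ms (3)

note 6 onset = 36/7b = 2529.274ms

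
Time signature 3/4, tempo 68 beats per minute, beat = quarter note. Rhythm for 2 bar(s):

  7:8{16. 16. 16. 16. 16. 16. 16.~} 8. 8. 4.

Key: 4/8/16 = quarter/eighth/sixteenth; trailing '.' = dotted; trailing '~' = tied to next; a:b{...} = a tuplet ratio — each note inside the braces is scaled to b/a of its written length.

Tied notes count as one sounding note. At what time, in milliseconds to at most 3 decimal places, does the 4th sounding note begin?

note 4 onset = 9/7b = 1134.454ms

1. 0.0ms @ 0 + 378.151ms (3/7)
2. 378.151ms @ 3/7 + 378.151ms (3/7)
3. 756.303ms @ 6/7 + 378.151ms (3/7)
4. 1134.454ms @ 9/7 + 378.151ms (3/7)
5. 1512.605ms @ 12/7 + 378.151ms (3/7)
6. 1890.756ms @ 15/7 + 378.151ms (3/7)
7. 2268.908ms @ 18/7 + 1039.916ms (33/28)
8. 3308.824ms @ 15/4 + 661.765ms (3/4)
9. 3970.588ms @ 9/2 + 1323.529ms (3/2)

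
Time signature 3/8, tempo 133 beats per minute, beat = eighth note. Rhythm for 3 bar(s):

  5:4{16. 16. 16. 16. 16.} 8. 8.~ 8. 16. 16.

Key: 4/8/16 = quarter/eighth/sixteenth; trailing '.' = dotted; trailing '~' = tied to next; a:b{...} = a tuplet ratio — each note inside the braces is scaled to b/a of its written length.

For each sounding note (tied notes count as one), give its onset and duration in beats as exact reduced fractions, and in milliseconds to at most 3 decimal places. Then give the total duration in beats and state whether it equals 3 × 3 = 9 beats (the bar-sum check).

1) 0.0ms=0b +270.677ms=3/5b
2) 270.677ms=3/5b +270.677ms=3/5b
3) 541.353ms=6/5b +270.677ms=3/5b
4) 812.03ms=9/5b +270.677ms=3/5b
5) 1082.707ms=12/5b +270.677ms=3/5b
6) 1353.383ms=3b +676.692ms=3/2b
7) 2030.075ms=9/2b +1353.383ms=3b
8) 3383.459ms=15/2b +338.346ms=3/4b
9) 3721.805ms=33/4b +338.346ms=3/4b
Σ=9b of 9 (133bpm 3/8) — PASS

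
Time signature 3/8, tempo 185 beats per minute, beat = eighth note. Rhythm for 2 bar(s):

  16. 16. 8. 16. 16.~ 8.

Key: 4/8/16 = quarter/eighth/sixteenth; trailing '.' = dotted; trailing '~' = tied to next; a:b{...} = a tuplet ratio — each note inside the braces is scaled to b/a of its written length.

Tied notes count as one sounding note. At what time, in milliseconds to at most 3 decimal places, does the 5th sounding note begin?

1. 0.0ms @ 0 + 243.243ms (3/4)
2. 243.243ms @ 3/4 + 243.243ms (3/4)
3. 486.486ms @ 3/2 + 486.486ms (3/2)
4. 972.973ms @ 3 + 243.243ms (3/4)
5. 1216.216ms @ 15/4 + 729.73ms (9/4)

note 5 onset = 15/4b = 1216.216ms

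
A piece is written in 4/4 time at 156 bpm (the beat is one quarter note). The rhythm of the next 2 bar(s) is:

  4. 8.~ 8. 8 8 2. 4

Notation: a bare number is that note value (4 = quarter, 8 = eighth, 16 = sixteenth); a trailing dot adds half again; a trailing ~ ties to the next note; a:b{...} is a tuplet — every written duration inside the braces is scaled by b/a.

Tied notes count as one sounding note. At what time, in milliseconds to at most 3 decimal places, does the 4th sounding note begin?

note 4 onset = 7/2b = 1346.154ms

1. 0.0ms @ 0 + 576.923ms (3/2)
2. 576.923ms @ 3/2 + 576.923ms (3/2)
3. 1153.846ms @ 3 + 192.308ms (1/2)
4. 1346.154ms @ 7/2 + 192.308ms (1/2)
5. 1538.462ms @ 4 + 1153.846ms (3)
6. 2692.308ms @ 7 + 384.615ms (1)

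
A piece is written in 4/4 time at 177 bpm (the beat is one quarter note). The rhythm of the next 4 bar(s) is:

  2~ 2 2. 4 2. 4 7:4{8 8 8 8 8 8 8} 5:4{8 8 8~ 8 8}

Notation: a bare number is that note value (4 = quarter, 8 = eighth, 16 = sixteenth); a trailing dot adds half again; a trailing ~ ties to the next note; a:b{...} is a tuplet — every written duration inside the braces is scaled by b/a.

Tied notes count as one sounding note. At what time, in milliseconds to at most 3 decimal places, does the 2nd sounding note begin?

note 2 onset = 4b = 1355.932ms

1. 0.0ms @ 0 + 1355.932ms (4)
2. 1355.932ms @ 4 + 1016.949ms (3)
3. 2372.881ms @ 7 + 338.983ms (1)
4. 2711.864ms @ 8 + 1016.949ms (3)
5. 3728.814ms @ 11 + 338.983ms (1)
6. 4067.797ms @ 12 + 96.852ms (2/7)
7. 4164.649ms @ 86/7 + 96.852ms (2/7)
8. 4261.501ms @ 88/7 + 96.852ms (2/7)
9. 4358.354ms @ 90/7 + 96.852ms (2/7)
10. 4455.206ms @ 92/7 + 96.852ms (2/7)
11. 4552.058ms @ 94/7 + 96.852ms (2/7)
12. 4648.91ms @ 96/7 + 96.852ms (2/7)
13. 4745.763ms @ 14 + 135.593ms (2/5)
14. 4881.356ms @ 72/5 + 135.593ms (2/5)
15. 5016.949ms @ 74/5 + 271.186ms (4/5)
16. 5288.136ms @ 78/5 + 135.593ms (2/5)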